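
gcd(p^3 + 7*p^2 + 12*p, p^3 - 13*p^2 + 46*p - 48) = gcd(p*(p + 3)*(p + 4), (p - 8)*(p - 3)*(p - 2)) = 1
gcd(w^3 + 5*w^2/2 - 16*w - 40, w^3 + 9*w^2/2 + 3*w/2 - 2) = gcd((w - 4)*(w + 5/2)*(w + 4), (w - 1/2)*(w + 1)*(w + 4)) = w + 4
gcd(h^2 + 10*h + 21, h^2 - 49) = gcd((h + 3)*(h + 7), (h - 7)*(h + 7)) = h + 7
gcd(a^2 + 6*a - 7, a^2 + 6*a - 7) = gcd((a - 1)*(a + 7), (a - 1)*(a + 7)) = a^2 + 6*a - 7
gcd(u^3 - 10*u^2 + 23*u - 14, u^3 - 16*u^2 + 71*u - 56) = u^2 - 8*u + 7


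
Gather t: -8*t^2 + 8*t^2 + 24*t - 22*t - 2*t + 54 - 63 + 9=0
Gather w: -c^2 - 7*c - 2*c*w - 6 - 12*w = -c^2 - 7*c + w*(-2*c - 12) - 6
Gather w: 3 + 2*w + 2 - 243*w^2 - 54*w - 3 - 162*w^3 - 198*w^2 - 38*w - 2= -162*w^3 - 441*w^2 - 90*w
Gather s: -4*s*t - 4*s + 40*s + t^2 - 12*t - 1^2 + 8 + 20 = s*(36 - 4*t) + t^2 - 12*t + 27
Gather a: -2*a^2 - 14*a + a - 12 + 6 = -2*a^2 - 13*a - 6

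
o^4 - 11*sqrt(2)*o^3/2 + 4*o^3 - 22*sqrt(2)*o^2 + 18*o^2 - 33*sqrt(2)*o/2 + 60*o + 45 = (o + 1)*(o + 3)*(o - 3*sqrt(2))*(o - 5*sqrt(2)/2)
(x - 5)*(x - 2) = x^2 - 7*x + 10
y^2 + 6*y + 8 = (y + 2)*(y + 4)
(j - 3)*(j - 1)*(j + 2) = j^3 - 2*j^2 - 5*j + 6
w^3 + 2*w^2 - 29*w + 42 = (w - 3)*(w - 2)*(w + 7)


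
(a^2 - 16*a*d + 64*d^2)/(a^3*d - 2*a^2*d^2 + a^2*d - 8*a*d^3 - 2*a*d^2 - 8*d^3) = (-a^2 + 16*a*d - 64*d^2)/(d*(-a^3 + 2*a^2*d - a^2 + 8*a*d^2 + 2*a*d + 8*d^2))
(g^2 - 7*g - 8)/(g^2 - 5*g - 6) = (g - 8)/(g - 6)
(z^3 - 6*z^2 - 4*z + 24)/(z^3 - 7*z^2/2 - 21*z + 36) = 2*(z^2 - 4)/(2*z^2 + 5*z - 12)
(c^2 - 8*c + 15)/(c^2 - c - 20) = (c - 3)/(c + 4)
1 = 1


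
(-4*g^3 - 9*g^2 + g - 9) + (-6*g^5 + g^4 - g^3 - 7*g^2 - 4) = -6*g^5 + g^4 - 5*g^3 - 16*g^2 + g - 13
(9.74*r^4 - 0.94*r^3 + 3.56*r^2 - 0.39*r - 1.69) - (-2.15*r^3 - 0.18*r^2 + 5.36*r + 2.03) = 9.74*r^4 + 1.21*r^3 + 3.74*r^2 - 5.75*r - 3.72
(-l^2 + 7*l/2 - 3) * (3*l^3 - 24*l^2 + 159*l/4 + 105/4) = -3*l^5 + 69*l^4/2 - 531*l^3/4 + 1479*l^2/8 - 219*l/8 - 315/4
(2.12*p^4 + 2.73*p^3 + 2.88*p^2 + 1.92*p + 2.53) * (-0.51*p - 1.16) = -1.0812*p^5 - 3.8515*p^4 - 4.6356*p^3 - 4.32*p^2 - 3.5175*p - 2.9348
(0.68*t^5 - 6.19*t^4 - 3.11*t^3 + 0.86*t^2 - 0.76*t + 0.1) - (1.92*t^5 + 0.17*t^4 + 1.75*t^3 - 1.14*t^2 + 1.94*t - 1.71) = -1.24*t^5 - 6.36*t^4 - 4.86*t^3 + 2.0*t^2 - 2.7*t + 1.81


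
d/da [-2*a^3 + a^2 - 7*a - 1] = -6*a^2 + 2*a - 7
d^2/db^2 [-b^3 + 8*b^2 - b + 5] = 16 - 6*b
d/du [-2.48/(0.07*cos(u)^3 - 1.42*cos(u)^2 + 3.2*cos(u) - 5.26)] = (-0.5208*cos(u)^2 + 7.0432*cos(u) - 7.936)*sin(u)/(0.07*cos(u)^3 - 1.42*cos(u)^2 + 3.2*cos(u) - 5.26)^2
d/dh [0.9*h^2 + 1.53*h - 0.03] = 1.8*h + 1.53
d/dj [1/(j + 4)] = -1/(j + 4)^2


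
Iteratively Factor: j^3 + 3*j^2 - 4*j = (j + 4)*(j^2 - j) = (j - 1)*(j + 4)*(j)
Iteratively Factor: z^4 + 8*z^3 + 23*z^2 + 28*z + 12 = (z + 2)*(z^3 + 6*z^2 + 11*z + 6) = (z + 2)*(z + 3)*(z^2 + 3*z + 2) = (z + 1)*(z + 2)*(z + 3)*(z + 2)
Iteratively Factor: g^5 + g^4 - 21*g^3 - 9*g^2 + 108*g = (g)*(g^4 + g^3 - 21*g^2 - 9*g + 108) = g*(g + 4)*(g^3 - 3*g^2 - 9*g + 27) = g*(g - 3)*(g + 4)*(g^2 - 9) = g*(g - 3)^2*(g + 4)*(g + 3)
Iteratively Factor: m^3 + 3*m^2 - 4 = (m + 2)*(m^2 + m - 2) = (m + 2)^2*(m - 1)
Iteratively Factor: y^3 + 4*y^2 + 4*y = (y + 2)*(y^2 + 2*y) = (y + 2)^2*(y)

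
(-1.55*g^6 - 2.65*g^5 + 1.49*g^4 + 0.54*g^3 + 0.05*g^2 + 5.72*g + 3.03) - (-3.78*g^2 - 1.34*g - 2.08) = -1.55*g^6 - 2.65*g^5 + 1.49*g^4 + 0.54*g^3 + 3.83*g^2 + 7.06*g + 5.11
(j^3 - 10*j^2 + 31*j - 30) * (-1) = -j^3 + 10*j^2 - 31*j + 30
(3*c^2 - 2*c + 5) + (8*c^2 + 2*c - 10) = 11*c^2 - 5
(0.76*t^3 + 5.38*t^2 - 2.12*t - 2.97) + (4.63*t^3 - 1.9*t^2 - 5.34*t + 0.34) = 5.39*t^3 + 3.48*t^2 - 7.46*t - 2.63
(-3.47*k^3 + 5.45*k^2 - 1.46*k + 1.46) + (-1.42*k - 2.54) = -3.47*k^3 + 5.45*k^2 - 2.88*k - 1.08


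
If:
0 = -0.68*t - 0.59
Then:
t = -0.87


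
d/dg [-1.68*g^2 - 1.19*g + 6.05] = -3.36*g - 1.19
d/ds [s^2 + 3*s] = 2*s + 3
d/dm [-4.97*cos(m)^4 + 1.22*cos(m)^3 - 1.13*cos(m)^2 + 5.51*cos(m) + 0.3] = (19.88*cos(m)^3 - 3.66*cos(m)^2 + 2.26*cos(m) - 5.51)*sin(m)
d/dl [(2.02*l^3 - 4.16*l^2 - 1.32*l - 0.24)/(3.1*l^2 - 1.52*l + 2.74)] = (6.262*l^4 - 6.14080000000001*l^3 + 27.0196*l^2 - 21.3088*l - 3.9816)/(9.61*l^4 - 9.424*l^3 + 19.2984*l^2 - 8.3296*l + 7.5076)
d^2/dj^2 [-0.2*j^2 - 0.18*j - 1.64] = -0.400000000000000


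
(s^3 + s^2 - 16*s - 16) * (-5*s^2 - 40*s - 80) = -5*s^5 - 45*s^4 - 40*s^3 + 640*s^2 + 1920*s + 1280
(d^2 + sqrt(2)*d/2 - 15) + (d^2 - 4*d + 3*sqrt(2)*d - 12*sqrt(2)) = 2*d^2 - 4*d + 7*sqrt(2)*d/2 - 12*sqrt(2) - 15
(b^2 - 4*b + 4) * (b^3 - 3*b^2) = b^5 - 7*b^4 + 16*b^3 - 12*b^2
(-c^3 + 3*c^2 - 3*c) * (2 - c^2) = c^5 - 3*c^4 + c^3 + 6*c^2 - 6*c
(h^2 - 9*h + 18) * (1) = h^2 - 9*h + 18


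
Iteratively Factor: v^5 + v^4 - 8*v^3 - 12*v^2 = (v)*(v^4 + v^3 - 8*v^2 - 12*v) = v*(v + 2)*(v^3 - v^2 - 6*v) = v*(v - 3)*(v + 2)*(v^2 + 2*v) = v*(v - 3)*(v + 2)^2*(v)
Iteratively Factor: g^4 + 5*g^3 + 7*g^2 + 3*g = (g + 1)*(g^3 + 4*g^2 + 3*g) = (g + 1)^2*(g^2 + 3*g) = (g + 1)^2*(g + 3)*(g)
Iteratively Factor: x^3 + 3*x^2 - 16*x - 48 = (x + 4)*(x^2 - x - 12) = (x + 3)*(x + 4)*(x - 4)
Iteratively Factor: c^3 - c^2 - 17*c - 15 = (c + 1)*(c^2 - 2*c - 15) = (c + 1)*(c + 3)*(c - 5)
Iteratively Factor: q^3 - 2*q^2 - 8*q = (q + 2)*(q^2 - 4*q) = q*(q + 2)*(q - 4)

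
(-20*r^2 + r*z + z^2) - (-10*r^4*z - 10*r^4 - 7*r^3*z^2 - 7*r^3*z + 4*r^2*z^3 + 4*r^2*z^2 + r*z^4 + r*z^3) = 10*r^4*z + 10*r^4 + 7*r^3*z^2 + 7*r^3*z - 4*r^2*z^3 - 4*r^2*z^2 - 20*r^2 - r*z^4 - r*z^3 + r*z + z^2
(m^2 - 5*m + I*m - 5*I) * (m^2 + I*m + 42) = m^4 - 5*m^3 + 2*I*m^3 + 41*m^2 - 10*I*m^2 - 205*m + 42*I*m - 210*I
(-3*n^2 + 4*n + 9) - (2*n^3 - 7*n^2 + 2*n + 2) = -2*n^3 + 4*n^2 + 2*n + 7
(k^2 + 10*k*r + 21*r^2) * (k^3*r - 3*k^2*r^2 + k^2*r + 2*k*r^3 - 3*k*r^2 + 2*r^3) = k^5*r + 7*k^4*r^2 + k^4*r - 7*k^3*r^3 + 7*k^3*r^2 - 43*k^2*r^4 - 7*k^2*r^3 + 42*k*r^5 - 43*k*r^4 + 42*r^5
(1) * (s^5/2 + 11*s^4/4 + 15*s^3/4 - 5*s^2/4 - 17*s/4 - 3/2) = s^5/2 + 11*s^4/4 + 15*s^3/4 - 5*s^2/4 - 17*s/4 - 3/2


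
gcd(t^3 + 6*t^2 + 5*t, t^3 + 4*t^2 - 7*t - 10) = t^2 + 6*t + 5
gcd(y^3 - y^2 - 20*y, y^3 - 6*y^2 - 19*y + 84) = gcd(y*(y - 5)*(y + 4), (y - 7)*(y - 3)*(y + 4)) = y + 4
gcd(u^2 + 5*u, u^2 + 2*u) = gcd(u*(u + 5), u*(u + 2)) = u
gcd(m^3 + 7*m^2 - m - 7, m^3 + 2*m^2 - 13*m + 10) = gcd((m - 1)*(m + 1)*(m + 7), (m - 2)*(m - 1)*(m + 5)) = m - 1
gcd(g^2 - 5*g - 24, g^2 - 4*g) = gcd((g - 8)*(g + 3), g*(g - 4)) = 1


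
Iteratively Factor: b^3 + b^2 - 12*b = (b - 3)*(b^2 + 4*b) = (b - 3)*(b + 4)*(b)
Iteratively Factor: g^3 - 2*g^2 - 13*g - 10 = (g + 1)*(g^2 - 3*g - 10) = (g - 5)*(g + 1)*(g + 2)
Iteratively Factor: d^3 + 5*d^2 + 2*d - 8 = (d - 1)*(d^2 + 6*d + 8) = (d - 1)*(d + 4)*(d + 2)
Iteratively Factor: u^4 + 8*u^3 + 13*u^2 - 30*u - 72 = (u + 3)*(u^3 + 5*u^2 - 2*u - 24) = (u + 3)*(u + 4)*(u^2 + u - 6) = (u + 3)^2*(u + 4)*(u - 2)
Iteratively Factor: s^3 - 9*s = (s - 3)*(s^2 + 3*s) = (s - 3)*(s + 3)*(s)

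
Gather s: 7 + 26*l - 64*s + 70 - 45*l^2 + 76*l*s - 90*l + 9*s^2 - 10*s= -45*l^2 - 64*l + 9*s^2 + s*(76*l - 74) + 77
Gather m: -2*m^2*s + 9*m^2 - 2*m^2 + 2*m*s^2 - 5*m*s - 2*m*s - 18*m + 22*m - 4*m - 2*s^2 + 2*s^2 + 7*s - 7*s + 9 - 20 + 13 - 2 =m^2*(7 - 2*s) + m*(2*s^2 - 7*s)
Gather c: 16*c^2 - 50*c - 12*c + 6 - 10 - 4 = 16*c^2 - 62*c - 8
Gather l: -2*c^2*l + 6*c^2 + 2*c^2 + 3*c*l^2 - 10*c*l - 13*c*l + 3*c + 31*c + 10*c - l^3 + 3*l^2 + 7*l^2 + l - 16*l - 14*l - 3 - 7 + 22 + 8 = 8*c^2 + 44*c - l^3 + l^2*(3*c + 10) + l*(-2*c^2 - 23*c - 29) + 20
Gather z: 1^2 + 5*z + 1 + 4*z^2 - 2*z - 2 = 4*z^2 + 3*z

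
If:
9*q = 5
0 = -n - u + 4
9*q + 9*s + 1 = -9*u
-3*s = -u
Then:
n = 9/2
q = 5/9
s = -1/6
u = -1/2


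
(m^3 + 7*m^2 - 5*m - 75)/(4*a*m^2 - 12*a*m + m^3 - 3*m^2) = (m^2 + 10*m + 25)/(m*(4*a + m))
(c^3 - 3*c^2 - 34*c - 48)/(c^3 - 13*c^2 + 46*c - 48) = (c^2 + 5*c + 6)/(c^2 - 5*c + 6)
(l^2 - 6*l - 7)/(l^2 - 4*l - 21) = (l + 1)/(l + 3)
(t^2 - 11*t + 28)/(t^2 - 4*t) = (t - 7)/t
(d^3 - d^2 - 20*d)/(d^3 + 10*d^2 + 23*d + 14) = d*(d^2 - d - 20)/(d^3 + 10*d^2 + 23*d + 14)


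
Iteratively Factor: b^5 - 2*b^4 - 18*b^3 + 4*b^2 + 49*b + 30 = (b + 1)*(b^4 - 3*b^3 - 15*b^2 + 19*b + 30) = (b - 2)*(b + 1)*(b^3 - b^2 - 17*b - 15) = (b - 2)*(b + 1)^2*(b^2 - 2*b - 15) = (b - 5)*(b - 2)*(b + 1)^2*(b + 3)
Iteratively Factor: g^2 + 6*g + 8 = (g + 2)*(g + 4)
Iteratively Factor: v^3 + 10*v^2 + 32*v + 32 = (v + 2)*(v^2 + 8*v + 16) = (v + 2)*(v + 4)*(v + 4)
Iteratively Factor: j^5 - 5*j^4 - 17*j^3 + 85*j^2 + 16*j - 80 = (j + 4)*(j^4 - 9*j^3 + 19*j^2 + 9*j - 20) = (j - 1)*(j + 4)*(j^3 - 8*j^2 + 11*j + 20) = (j - 4)*(j - 1)*(j + 4)*(j^2 - 4*j - 5) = (j - 4)*(j - 1)*(j + 1)*(j + 4)*(j - 5)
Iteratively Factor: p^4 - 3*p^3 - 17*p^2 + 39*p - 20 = (p - 1)*(p^3 - 2*p^2 - 19*p + 20) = (p - 1)*(p + 4)*(p^2 - 6*p + 5) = (p - 5)*(p - 1)*(p + 4)*(p - 1)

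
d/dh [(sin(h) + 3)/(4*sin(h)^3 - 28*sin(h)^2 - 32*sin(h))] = (-sin(h)^3 - sin(h)^2 + 21*sin(h) + 12)*cos(h)/(2*(sin(h) - 8)^2*(sin(h) + 1)^2*sin(h)^2)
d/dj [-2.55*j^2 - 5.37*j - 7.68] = -5.1*j - 5.37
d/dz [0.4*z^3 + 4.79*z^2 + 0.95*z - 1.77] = 1.2*z^2 + 9.58*z + 0.95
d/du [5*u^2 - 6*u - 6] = 10*u - 6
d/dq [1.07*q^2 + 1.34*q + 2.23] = 2.14*q + 1.34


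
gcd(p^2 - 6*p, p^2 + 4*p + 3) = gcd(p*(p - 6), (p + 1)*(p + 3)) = 1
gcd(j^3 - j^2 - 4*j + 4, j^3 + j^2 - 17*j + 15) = j - 1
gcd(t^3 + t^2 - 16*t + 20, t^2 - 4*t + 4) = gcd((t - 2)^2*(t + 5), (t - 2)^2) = t^2 - 4*t + 4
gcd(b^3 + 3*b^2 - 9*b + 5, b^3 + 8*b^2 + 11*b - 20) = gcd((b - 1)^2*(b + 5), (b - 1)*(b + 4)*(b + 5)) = b^2 + 4*b - 5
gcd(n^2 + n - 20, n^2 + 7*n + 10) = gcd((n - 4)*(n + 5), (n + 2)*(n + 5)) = n + 5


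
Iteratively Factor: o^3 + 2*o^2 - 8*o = (o + 4)*(o^2 - 2*o) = (o - 2)*(o + 4)*(o)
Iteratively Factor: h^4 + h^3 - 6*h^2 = (h)*(h^3 + h^2 - 6*h) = h*(h - 2)*(h^2 + 3*h) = h^2*(h - 2)*(h + 3)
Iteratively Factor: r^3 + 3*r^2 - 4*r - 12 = (r - 2)*(r^2 + 5*r + 6) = (r - 2)*(r + 2)*(r + 3)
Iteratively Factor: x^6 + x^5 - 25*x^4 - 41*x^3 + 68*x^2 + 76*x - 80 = (x - 5)*(x^5 + 6*x^4 + 5*x^3 - 16*x^2 - 12*x + 16) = (x - 5)*(x + 2)*(x^4 + 4*x^3 - 3*x^2 - 10*x + 8) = (x - 5)*(x + 2)*(x + 4)*(x^3 - 3*x + 2) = (x - 5)*(x - 1)*(x + 2)*(x + 4)*(x^2 + x - 2) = (x - 5)*(x - 1)*(x + 2)^2*(x + 4)*(x - 1)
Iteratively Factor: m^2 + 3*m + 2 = (m + 1)*(m + 2)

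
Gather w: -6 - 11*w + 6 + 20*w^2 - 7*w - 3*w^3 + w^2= -3*w^3 + 21*w^2 - 18*w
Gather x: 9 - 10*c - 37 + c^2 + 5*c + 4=c^2 - 5*c - 24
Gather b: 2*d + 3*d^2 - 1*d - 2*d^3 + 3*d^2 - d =-2*d^3 + 6*d^2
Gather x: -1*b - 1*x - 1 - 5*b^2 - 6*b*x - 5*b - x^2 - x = -5*b^2 - 6*b - x^2 + x*(-6*b - 2) - 1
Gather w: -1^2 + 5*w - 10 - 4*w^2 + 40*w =-4*w^2 + 45*w - 11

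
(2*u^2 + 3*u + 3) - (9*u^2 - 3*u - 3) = -7*u^2 + 6*u + 6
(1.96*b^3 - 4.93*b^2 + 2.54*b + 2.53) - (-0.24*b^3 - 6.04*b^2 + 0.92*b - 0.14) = 2.2*b^3 + 1.11*b^2 + 1.62*b + 2.67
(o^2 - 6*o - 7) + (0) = o^2 - 6*o - 7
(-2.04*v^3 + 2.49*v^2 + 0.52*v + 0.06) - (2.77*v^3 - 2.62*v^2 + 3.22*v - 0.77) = -4.81*v^3 + 5.11*v^2 - 2.7*v + 0.83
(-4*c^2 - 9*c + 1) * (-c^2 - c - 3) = 4*c^4 + 13*c^3 + 20*c^2 + 26*c - 3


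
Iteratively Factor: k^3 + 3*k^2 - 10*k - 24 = (k - 3)*(k^2 + 6*k + 8) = (k - 3)*(k + 2)*(k + 4)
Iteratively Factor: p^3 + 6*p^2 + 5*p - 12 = (p - 1)*(p^2 + 7*p + 12) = (p - 1)*(p + 4)*(p + 3)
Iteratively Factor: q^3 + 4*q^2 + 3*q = (q + 1)*(q^2 + 3*q) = q*(q + 1)*(q + 3)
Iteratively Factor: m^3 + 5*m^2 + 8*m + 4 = (m + 1)*(m^2 + 4*m + 4) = (m + 1)*(m + 2)*(m + 2)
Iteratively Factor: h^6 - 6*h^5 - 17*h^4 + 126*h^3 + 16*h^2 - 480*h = (h + 2)*(h^5 - 8*h^4 - h^3 + 128*h^2 - 240*h) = (h - 5)*(h + 2)*(h^4 - 3*h^3 - 16*h^2 + 48*h) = h*(h - 5)*(h + 2)*(h^3 - 3*h^2 - 16*h + 48) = h*(h - 5)*(h - 3)*(h + 2)*(h^2 - 16) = h*(h - 5)*(h - 3)*(h + 2)*(h + 4)*(h - 4)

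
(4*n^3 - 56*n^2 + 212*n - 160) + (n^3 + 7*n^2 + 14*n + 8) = 5*n^3 - 49*n^2 + 226*n - 152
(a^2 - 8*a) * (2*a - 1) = 2*a^3 - 17*a^2 + 8*a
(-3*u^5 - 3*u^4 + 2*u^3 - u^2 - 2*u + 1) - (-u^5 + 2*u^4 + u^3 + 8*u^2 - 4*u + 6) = -2*u^5 - 5*u^4 + u^3 - 9*u^2 + 2*u - 5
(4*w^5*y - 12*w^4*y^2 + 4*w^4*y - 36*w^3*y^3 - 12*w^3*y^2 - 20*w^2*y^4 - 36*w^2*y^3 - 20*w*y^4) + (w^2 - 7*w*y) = 4*w^5*y - 12*w^4*y^2 + 4*w^4*y - 36*w^3*y^3 - 12*w^3*y^2 - 20*w^2*y^4 - 36*w^2*y^3 + w^2 - 20*w*y^4 - 7*w*y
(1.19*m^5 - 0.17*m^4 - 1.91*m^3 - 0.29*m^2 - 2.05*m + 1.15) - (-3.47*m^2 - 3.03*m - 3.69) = 1.19*m^5 - 0.17*m^4 - 1.91*m^3 + 3.18*m^2 + 0.98*m + 4.84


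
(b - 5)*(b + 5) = b^2 - 25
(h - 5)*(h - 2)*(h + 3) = h^3 - 4*h^2 - 11*h + 30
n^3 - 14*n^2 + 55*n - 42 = (n - 7)*(n - 6)*(n - 1)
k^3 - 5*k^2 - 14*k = k*(k - 7)*(k + 2)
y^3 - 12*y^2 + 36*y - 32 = (y - 8)*(y - 2)^2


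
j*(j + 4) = j^2 + 4*j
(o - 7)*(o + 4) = o^2 - 3*o - 28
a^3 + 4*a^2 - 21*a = a*(a - 3)*(a + 7)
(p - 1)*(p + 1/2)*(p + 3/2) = p^3 + p^2 - 5*p/4 - 3/4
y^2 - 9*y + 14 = (y - 7)*(y - 2)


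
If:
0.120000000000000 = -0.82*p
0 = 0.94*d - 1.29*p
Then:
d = -0.20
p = -0.15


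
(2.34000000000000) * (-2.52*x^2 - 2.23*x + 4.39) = -5.8968*x^2 - 5.2182*x + 10.2726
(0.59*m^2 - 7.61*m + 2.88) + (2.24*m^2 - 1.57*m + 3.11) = 2.83*m^2 - 9.18*m + 5.99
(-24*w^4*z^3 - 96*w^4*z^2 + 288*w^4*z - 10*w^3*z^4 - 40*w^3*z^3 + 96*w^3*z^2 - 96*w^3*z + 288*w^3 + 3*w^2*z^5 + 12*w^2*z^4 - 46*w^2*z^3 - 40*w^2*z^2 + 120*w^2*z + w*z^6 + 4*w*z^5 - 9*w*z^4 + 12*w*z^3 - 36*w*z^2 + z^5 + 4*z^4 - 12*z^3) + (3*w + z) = -24*w^4*z^3 - 96*w^4*z^2 + 288*w^4*z - 10*w^3*z^4 - 40*w^3*z^3 + 96*w^3*z^2 - 96*w^3*z + 288*w^3 + 3*w^2*z^5 + 12*w^2*z^4 - 46*w^2*z^3 - 40*w^2*z^2 + 120*w^2*z + w*z^6 + 4*w*z^5 - 9*w*z^4 + 12*w*z^3 - 36*w*z^2 + 3*w + z^5 + 4*z^4 - 12*z^3 + z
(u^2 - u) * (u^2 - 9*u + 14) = u^4 - 10*u^3 + 23*u^2 - 14*u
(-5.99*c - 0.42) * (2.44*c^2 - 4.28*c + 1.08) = -14.6156*c^3 + 24.6124*c^2 - 4.6716*c - 0.4536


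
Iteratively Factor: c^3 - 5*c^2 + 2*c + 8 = (c - 2)*(c^2 - 3*c - 4) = (c - 4)*(c - 2)*(c + 1)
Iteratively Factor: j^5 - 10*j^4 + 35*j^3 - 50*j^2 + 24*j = (j - 4)*(j^4 - 6*j^3 + 11*j^2 - 6*j) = j*(j - 4)*(j^3 - 6*j^2 + 11*j - 6) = j*(j - 4)*(j - 2)*(j^2 - 4*j + 3) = j*(j - 4)*(j - 3)*(j - 2)*(j - 1)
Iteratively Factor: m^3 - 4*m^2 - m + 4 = (m - 4)*(m^2 - 1) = (m - 4)*(m + 1)*(m - 1)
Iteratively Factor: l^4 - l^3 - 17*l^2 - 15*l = (l + 3)*(l^3 - 4*l^2 - 5*l) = (l + 1)*(l + 3)*(l^2 - 5*l) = l*(l + 1)*(l + 3)*(l - 5)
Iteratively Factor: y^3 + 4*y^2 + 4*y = (y + 2)*(y^2 + 2*y) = y*(y + 2)*(y + 2)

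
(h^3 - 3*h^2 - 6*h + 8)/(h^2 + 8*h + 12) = (h^2 - 5*h + 4)/(h + 6)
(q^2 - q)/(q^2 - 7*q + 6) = q/(q - 6)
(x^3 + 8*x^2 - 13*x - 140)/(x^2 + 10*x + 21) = (x^2 + x - 20)/(x + 3)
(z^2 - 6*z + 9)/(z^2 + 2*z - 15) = (z - 3)/(z + 5)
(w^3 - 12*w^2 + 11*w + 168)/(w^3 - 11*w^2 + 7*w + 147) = (w - 8)/(w - 7)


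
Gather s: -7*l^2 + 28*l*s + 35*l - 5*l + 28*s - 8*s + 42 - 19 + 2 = -7*l^2 + 30*l + s*(28*l + 20) + 25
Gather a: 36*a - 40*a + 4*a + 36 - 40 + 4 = 0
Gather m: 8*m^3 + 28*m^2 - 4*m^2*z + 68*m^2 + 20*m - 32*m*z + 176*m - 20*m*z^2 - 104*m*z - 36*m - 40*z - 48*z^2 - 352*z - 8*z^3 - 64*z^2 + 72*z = 8*m^3 + m^2*(96 - 4*z) + m*(-20*z^2 - 136*z + 160) - 8*z^3 - 112*z^2 - 320*z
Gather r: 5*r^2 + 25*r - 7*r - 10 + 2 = 5*r^2 + 18*r - 8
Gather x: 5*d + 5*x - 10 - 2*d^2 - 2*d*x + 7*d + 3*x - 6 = -2*d^2 + 12*d + x*(8 - 2*d) - 16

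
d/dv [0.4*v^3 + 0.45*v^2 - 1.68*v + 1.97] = 1.2*v^2 + 0.9*v - 1.68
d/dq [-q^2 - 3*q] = -2*q - 3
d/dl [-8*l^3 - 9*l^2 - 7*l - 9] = -24*l^2 - 18*l - 7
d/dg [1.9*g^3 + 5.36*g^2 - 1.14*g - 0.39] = 5.7*g^2 + 10.72*g - 1.14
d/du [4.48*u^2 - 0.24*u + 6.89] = 8.96*u - 0.24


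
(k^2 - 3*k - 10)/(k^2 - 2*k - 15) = (k + 2)/(k + 3)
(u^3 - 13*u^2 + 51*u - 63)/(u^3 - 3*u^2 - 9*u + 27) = (u - 7)/(u + 3)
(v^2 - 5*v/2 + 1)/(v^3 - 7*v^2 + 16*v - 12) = (v - 1/2)/(v^2 - 5*v + 6)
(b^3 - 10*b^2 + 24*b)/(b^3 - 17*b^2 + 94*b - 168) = b/(b - 7)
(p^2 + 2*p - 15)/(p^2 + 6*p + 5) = (p - 3)/(p + 1)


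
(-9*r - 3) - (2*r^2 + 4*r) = -2*r^2 - 13*r - 3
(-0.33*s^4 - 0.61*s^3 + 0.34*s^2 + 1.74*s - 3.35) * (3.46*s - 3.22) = -1.1418*s^5 - 1.048*s^4 + 3.1406*s^3 + 4.9256*s^2 - 17.1938*s + 10.787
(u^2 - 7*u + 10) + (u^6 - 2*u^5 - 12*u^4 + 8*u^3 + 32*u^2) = u^6 - 2*u^5 - 12*u^4 + 8*u^3 + 33*u^2 - 7*u + 10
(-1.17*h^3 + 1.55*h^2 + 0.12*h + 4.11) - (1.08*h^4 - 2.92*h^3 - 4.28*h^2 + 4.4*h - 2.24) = -1.08*h^4 + 1.75*h^3 + 5.83*h^2 - 4.28*h + 6.35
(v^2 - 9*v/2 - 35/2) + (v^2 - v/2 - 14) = 2*v^2 - 5*v - 63/2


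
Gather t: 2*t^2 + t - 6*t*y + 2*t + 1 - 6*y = 2*t^2 + t*(3 - 6*y) - 6*y + 1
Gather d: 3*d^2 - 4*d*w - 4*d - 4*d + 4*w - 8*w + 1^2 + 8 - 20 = 3*d^2 + d*(-4*w - 8) - 4*w - 11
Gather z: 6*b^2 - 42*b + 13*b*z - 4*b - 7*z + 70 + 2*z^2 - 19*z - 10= 6*b^2 - 46*b + 2*z^2 + z*(13*b - 26) + 60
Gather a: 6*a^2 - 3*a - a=6*a^2 - 4*a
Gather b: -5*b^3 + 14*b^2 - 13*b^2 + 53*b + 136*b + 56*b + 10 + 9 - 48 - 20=-5*b^3 + b^2 + 245*b - 49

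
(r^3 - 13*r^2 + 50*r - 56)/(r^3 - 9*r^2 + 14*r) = (r - 4)/r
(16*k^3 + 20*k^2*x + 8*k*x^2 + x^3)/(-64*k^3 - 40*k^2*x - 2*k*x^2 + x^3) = (2*k + x)/(-8*k + x)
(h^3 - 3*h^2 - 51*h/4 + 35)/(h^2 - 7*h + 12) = (h^2 + h - 35/4)/(h - 3)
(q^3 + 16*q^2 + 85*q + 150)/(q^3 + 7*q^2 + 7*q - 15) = (q^2 + 11*q + 30)/(q^2 + 2*q - 3)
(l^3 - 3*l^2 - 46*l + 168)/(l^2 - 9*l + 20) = (l^2 + l - 42)/(l - 5)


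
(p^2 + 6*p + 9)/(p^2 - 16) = (p^2 + 6*p + 9)/(p^2 - 16)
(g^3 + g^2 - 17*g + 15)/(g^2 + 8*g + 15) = (g^2 - 4*g + 3)/(g + 3)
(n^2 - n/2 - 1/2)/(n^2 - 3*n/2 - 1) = (n - 1)/(n - 2)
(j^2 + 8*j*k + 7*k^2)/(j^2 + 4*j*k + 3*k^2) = (j + 7*k)/(j + 3*k)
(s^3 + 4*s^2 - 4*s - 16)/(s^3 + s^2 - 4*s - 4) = (s + 4)/(s + 1)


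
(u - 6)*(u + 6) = u^2 - 36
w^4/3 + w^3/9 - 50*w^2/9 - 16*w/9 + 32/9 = (w/3 + 1/3)*(w - 4)*(w - 2/3)*(w + 4)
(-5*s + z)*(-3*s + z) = 15*s^2 - 8*s*z + z^2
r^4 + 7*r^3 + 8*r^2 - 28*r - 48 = (r - 2)*(r + 2)*(r + 3)*(r + 4)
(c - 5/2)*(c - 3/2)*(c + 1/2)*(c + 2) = c^4 - 3*c^3/2 - 21*c^2/4 + 43*c/8 + 15/4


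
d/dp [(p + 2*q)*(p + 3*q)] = 2*p + 5*q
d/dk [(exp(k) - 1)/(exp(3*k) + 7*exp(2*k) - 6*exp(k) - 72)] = ((1 - exp(k))*(3*exp(2*k) + 14*exp(k) - 6) + exp(3*k) + 7*exp(2*k) - 6*exp(k) - 72)*exp(k)/(exp(3*k) + 7*exp(2*k) - 6*exp(k) - 72)^2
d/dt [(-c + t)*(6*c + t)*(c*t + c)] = c*(-6*c^2 + 10*c*t + 5*c + 3*t^2 + 2*t)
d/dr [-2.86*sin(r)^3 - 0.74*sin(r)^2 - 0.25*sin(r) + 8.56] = (-1.48*sin(r) + 4.29*cos(2*r) - 4.54)*cos(r)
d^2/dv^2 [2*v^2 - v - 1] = 4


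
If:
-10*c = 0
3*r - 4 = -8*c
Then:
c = 0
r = 4/3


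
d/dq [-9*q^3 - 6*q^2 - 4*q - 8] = -27*q^2 - 12*q - 4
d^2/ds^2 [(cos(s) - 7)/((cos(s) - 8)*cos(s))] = (20*sin(s)^4/cos(s)^3 + sin(s)^2 - 167 + 446/cos(s) + 336/cos(s)^2 - 916/cos(s)^3)/(cos(s) - 8)^3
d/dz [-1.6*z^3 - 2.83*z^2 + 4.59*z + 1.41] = -4.8*z^2 - 5.66*z + 4.59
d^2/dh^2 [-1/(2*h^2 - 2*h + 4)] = (h^2 - h - (2*h - 1)^2 + 2)/(h^2 - h + 2)^3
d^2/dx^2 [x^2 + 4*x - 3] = 2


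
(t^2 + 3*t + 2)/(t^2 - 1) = (t + 2)/(t - 1)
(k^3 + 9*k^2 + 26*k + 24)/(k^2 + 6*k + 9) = (k^2 + 6*k + 8)/(k + 3)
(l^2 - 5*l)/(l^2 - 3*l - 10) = l/(l + 2)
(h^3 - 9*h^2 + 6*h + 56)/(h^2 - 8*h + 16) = (h^2 - 5*h - 14)/(h - 4)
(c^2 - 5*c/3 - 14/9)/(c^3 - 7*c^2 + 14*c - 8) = (9*c^2 - 15*c - 14)/(9*(c^3 - 7*c^2 + 14*c - 8))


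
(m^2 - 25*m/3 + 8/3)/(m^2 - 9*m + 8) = (m - 1/3)/(m - 1)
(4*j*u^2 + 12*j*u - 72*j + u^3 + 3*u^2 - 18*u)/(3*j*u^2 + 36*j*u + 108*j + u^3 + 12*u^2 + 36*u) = (4*j*u - 12*j + u^2 - 3*u)/(3*j*u + 18*j + u^2 + 6*u)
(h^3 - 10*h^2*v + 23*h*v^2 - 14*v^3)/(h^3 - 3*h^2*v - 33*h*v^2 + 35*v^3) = (h - 2*v)/(h + 5*v)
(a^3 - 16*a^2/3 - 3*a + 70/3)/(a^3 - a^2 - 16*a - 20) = (a - 7/3)/(a + 2)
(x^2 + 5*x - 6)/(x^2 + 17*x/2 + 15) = 2*(x - 1)/(2*x + 5)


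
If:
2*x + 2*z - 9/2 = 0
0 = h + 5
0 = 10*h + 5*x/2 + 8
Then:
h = -5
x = 84/5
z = -291/20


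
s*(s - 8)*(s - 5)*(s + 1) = s^4 - 12*s^3 + 27*s^2 + 40*s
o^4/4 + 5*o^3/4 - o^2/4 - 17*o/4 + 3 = (o/4 + 1)*(o - 1)^2*(o + 3)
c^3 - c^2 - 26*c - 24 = (c - 6)*(c + 1)*(c + 4)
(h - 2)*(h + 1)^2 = h^3 - 3*h - 2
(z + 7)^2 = z^2 + 14*z + 49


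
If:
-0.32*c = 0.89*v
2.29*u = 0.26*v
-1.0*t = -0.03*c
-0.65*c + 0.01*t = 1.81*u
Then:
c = 0.00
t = 0.00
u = 0.00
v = 0.00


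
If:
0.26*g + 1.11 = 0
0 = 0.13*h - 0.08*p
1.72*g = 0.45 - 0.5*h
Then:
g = -4.27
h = 15.59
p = 25.33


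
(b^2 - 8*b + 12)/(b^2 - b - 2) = (b - 6)/(b + 1)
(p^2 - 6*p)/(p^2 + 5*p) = (p - 6)/(p + 5)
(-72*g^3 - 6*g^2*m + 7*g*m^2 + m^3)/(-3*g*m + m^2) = 24*g^2/m + 10*g + m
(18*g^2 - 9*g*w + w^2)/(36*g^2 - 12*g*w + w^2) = (-3*g + w)/(-6*g + w)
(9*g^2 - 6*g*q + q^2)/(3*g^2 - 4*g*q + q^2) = (-3*g + q)/(-g + q)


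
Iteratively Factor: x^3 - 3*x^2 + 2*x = (x - 2)*(x^2 - x) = (x - 2)*(x - 1)*(x)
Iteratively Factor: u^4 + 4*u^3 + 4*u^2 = (u + 2)*(u^3 + 2*u^2) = u*(u + 2)*(u^2 + 2*u) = u*(u + 2)^2*(u)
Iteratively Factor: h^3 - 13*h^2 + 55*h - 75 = (h - 3)*(h^2 - 10*h + 25) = (h - 5)*(h - 3)*(h - 5)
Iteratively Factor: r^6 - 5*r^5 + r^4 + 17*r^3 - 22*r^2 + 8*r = (r + 2)*(r^5 - 7*r^4 + 15*r^3 - 13*r^2 + 4*r) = r*(r + 2)*(r^4 - 7*r^3 + 15*r^2 - 13*r + 4) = r*(r - 1)*(r + 2)*(r^3 - 6*r^2 + 9*r - 4) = r*(r - 1)^2*(r + 2)*(r^2 - 5*r + 4) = r*(r - 1)^3*(r + 2)*(r - 4)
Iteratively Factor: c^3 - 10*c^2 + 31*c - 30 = (c - 2)*(c^2 - 8*c + 15) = (c - 3)*(c - 2)*(c - 5)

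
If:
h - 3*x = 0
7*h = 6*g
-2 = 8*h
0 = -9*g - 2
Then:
No Solution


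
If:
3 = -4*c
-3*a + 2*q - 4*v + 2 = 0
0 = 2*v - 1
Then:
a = 2*q/3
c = -3/4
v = 1/2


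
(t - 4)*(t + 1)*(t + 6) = t^3 + 3*t^2 - 22*t - 24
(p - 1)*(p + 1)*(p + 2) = p^3 + 2*p^2 - p - 2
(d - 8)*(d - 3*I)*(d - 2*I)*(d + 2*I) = d^4 - 8*d^3 - 3*I*d^3 + 4*d^2 + 24*I*d^2 - 32*d - 12*I*d + 96*I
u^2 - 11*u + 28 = (u - 7)*(u - 4)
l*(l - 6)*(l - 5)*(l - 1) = l^4 - 12*l^3 + 41*l^2 - 30*l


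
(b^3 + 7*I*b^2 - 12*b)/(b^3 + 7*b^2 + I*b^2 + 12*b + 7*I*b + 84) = b*(b + 3*I)/(b^2 + b*(7 - 3*I) - 21*I)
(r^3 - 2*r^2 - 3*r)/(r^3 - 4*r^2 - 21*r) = (-r^2 + 2*r + 3)/(-r^2 + 4*r + 21)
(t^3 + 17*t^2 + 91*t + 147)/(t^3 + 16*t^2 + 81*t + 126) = (t + 7)/(t + 6)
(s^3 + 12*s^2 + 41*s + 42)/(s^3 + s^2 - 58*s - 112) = (s + 3)/(s - 8)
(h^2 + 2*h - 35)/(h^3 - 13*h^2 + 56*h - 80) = (h + 7)/(h^2 - 8*h + 16)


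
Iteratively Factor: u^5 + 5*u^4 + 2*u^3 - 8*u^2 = (u - 1)*(u^4 + 6*u^3 + 8*u^2) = u*(u - 1)*(u^3 + 6*u^2 + 8*u) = u^2*(u - 1)*(u^2 + 6*u + 8) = u^2*(u - 1)*(u + 2)*(u + 4)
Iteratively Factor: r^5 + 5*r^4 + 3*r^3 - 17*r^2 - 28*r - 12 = (r + 2)*(r^4 + 3*r^3 - 3*r^2 - 11*r - 6) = (r - 2)*(r + 2)*(r^3 + 5*r^2 + 7*r + 3) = (r - 2)*(r + 1)*(r + 2)*(r^2 + 4*r + 3) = (r - 2)*(r + 1)^2*(r + 2)*(r + 3)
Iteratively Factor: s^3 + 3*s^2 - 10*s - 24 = (s + 2)*(s^2 + s - 12) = (s - 3)*(s + 2)*(s + 4)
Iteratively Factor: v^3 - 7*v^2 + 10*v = (v - 2)*(v^2 - 5*v) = (v - 5)*(v - 2)*(v)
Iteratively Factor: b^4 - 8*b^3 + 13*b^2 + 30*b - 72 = (b - 3)*(b^3 - 5*b^2 - 2*b + 24) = (b - 3)*(b + 2)*(b^2 - 7*b + 12) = (b - 4)*(b - 3)*(b + 2)*(b - 3)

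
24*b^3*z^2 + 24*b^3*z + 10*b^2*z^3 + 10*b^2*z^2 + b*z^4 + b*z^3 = z*(4*b + z)*(6*b + z)*(b*z + b)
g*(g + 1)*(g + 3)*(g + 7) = g^4 + 11*g^3 + 31*g^2 + 21*g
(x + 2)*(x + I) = x^2 + 2*x + I*x + 2*I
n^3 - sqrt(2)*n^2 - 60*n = n*(n - 6*sqrt(2))*(n + 5*sqrt(2))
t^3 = t^3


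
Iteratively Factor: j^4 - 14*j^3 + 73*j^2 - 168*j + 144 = (j - 4)*(j^3 - 10*j^2 + 33*j - 36) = (j - 4)*(j - 3)*(j^2 - 7*j + 12) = (j - 4)^2*(j - 3)*(j - 3)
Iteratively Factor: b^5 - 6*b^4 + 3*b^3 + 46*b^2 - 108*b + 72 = (b - 2)*(b^4 - 4*b^3 - 5*b^2 + 36*b - 36) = (b - 3)*(b - 2)*(b^3 - b^2 - 8*b + 12) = (b - 3)*(b - 2)*(b + 3)*(b^2 - 4*b + 4) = (b - 3)*(b - 2)^2*(b + 3)*(b - 2)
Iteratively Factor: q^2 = (q)*(q)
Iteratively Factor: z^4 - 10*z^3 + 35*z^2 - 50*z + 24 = (z - 3)*(z^3 - 7*z^2 + 14*z - 8) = (z - 3)*(z - 2)*(z^2 - 5*z + 4) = (z - 4)*(z - 3)*(z - 2)*(z - 1)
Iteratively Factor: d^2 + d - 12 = (d + 4)*(d - 3)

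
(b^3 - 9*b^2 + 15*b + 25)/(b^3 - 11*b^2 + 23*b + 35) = (b - 5)/(b - 7)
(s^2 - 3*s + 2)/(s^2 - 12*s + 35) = (s^2 - 3*s + 2)/(s^2 - 12*s + 35)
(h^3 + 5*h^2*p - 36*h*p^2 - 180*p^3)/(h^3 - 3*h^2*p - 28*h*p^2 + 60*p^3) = (-h - 6*p)/(-h + 2*p)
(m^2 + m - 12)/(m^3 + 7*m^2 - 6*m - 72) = 1/(m + 6)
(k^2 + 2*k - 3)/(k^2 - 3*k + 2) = (k + 3)/(k - 2)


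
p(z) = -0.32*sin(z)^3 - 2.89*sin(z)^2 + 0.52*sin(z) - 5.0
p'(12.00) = 2.82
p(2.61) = -5.52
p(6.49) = -5.02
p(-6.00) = -5.09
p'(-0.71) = 2.94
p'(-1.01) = 2.51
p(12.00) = -6.06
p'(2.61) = 2.29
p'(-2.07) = -2.32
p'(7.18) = -2.86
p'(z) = -0.96*sin(z)^2*cos(z) - 5.78*sin(z)*cos(z) + 0.52*cos(z)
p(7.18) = -6.51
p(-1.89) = -7.83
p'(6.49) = -0.69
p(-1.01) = -7.32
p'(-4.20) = 2.57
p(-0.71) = -6.48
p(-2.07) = -7.47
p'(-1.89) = -1.61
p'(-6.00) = -1.12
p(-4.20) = -6.95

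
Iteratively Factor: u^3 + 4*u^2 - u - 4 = (u - 1)*(u^2 + 5*u + 4) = (u - 1)*(u + 4)*(u + 1)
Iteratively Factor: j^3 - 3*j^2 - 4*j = (j + 1)*(j^2 - 4*j) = j*(j + 1)*(j - 4)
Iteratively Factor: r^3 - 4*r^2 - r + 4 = (r - 4)*(r^2 - 1) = (r - 4)*(r + 1)*(r - 1)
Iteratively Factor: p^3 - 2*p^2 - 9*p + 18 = (p - 2)*(p^2 - 9) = (p - 3)*(p - 2)*(p + 3)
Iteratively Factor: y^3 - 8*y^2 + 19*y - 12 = (y - 1)*(y^2 - 7*y + 12) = (y - 4)*(y - 1)*(y - 3)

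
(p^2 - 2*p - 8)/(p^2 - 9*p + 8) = (p^2 - 2*p - 8)/(p^2 - 9*p + 8)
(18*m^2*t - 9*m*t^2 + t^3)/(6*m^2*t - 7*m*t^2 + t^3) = (-3*m + t)/(-m + t)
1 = 1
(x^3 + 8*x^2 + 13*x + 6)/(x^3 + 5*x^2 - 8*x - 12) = (x + 1)/(x - 2)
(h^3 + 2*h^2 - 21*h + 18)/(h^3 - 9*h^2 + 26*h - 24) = (h^2 + 5*h - 6)/(h^2 - 6*h + 8)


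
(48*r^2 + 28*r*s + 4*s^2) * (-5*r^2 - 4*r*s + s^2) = -240*r^4 - 332*r^3*s - 84*r^2*s^2 + 12*r*s^3 + 4*s^4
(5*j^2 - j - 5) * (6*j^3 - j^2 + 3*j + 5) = 30*j^5 - 11*j^4 - 14*j^3 + 27*j^2 - 20*j - 25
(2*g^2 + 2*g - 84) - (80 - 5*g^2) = 7*g^2 + 2*g - 164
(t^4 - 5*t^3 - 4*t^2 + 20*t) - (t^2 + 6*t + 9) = t^4 - 5*t^3 - 5*t^2 + 14*t - 9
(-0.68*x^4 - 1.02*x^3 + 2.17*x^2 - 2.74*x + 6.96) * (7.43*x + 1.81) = -5.0524*x^5 - 8.8094*x^4 + 14.2769*x^3 - 16.4305*x^2 + 46.7534*x + 12.5976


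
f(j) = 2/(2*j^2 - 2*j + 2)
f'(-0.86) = 0.40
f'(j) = 2*(2 - 4*j)/(2*j^2 - 2*j + 2)^2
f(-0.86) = 0.38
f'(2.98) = -0.10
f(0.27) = 1.25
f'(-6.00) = 0.01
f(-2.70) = 0.09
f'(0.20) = 0.85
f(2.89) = 0.15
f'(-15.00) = 0.00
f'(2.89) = -0.11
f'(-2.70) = 0.05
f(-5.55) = 0.03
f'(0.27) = 0.71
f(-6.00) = 0.02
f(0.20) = 1.19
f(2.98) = 0.14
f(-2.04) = 0.14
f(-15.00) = 0.00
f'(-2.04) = 0.10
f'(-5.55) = 0.01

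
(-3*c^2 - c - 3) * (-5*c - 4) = 15*c^3 + 17*c^2 + 19*c + 12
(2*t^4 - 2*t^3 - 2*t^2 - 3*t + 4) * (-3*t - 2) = -6*t^5 + 2*t^4 + 10*t^3 + 13*t^2 - 6*t - 8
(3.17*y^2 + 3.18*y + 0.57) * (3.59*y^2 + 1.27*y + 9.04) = 11.3803*y^4 + 15.4421*y^3 + 34.7417*y^2 + 29.4711*y + 5.1528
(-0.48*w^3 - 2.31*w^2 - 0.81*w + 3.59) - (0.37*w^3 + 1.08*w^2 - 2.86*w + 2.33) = -0.85*w^3 - 3.39*w^2 + 2.05*w + 1.26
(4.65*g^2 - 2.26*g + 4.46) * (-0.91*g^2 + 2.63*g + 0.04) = -4.2315*g^4 + 14.2861*g^3 - 9.8164*g^2 + 11.6394*g + 0.1784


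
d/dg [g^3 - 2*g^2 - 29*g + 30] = 3*g^2 - 4*g - 29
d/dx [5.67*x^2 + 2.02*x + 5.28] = 11.34*x + 2.02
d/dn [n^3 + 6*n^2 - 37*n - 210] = 3*n^2 + 12*n - 37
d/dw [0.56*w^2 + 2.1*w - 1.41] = 1.12*w + 2.1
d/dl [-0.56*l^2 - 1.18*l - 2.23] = -1.12*l - 1.18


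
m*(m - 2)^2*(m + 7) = m^4 + 3*m^3 - 24*m^2 + 28*m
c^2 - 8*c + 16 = (c - 4)^2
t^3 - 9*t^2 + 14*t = t*(t - 7)*(t - 2)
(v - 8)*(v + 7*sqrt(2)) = v^2 - 8*v + 7*sqrt(2)*v - 56*sqrt(2)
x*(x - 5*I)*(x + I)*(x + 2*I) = x^4 - 2*I*x^3 + 13*x^2 + 10*I*x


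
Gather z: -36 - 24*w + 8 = -24*w - 28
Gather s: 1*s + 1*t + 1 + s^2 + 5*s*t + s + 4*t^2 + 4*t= s^2 + s*(5*t + 2) + 4*t^2 + 5*t + 1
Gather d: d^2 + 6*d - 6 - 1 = d^2 + 6*d - 7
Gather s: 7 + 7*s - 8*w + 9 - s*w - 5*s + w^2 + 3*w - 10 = s*(2 - w) + w^2 - 5*w + 6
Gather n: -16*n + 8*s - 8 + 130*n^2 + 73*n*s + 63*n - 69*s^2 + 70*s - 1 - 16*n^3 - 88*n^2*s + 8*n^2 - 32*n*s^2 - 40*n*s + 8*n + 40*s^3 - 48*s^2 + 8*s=-16*n^3 + n^2*(138 - 88*s) + n*(-32*s^2 + 33*s + 55) + 40*s^3 - 117*s^2 + 86*s - 9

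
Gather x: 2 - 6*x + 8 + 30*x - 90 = 24*x - 80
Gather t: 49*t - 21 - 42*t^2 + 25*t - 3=-42*t^2 + 74*t - 24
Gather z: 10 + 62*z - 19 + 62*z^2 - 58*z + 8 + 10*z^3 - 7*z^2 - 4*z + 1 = 10*z^3 + 55*z^2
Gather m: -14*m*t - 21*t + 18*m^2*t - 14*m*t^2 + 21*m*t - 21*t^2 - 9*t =18*m^2*t + m*(-14*t^2 + 7*t) - 21*t^2 - 30*t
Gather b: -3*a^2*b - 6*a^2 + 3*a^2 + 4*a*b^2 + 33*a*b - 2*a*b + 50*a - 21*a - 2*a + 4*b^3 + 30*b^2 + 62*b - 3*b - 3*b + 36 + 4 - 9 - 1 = -3*a^2 + 27*a + 4*b^3 + b^2*(4*a + 30) + b*(-3*a^2 + 31*a + 56) + 30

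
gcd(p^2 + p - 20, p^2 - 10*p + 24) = p - 4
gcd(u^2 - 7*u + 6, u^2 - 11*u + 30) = u - 6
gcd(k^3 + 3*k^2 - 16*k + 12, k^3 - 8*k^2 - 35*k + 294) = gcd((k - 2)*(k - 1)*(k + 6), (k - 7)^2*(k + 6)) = k + 6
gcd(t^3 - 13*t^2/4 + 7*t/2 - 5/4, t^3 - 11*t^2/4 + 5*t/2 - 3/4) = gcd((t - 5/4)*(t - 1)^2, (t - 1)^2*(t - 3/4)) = t^2 - 2*t + 1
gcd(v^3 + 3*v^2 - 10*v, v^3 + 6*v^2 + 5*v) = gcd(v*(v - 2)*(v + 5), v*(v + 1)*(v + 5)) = v^2 + 5*v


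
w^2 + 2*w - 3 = (w - 1)*(w + 3)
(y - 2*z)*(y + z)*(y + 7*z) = y^3 + 6*y^2*z - 9*y*z^2 - 14*z^3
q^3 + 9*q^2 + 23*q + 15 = (q + 1)*(q + 3)*(q + 5)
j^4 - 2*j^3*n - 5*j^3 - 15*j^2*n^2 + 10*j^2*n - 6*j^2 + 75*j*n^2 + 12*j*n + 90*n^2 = (j - 6)*(j + 1)*(j - 5*n)*(j + 3*n)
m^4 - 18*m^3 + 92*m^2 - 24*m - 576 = (m - 8)*(m - 6)^2*(m + 2)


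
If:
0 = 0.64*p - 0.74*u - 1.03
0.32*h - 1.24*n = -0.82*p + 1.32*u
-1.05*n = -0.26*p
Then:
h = 2.2715587797619*u - 2.57978980654762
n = 0.286309523809524*u + 0.398511904761905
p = 1.15625*u + 1.609375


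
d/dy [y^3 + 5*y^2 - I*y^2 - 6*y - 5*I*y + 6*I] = 3*y^2 + 2*y*(5 - I) - 6 - 5*I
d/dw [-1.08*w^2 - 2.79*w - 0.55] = -2.16*w - 2.79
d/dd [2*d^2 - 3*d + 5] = 4*d - 3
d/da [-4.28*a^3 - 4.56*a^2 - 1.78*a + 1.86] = -12.84*a^2 - 9.12*a - 1.78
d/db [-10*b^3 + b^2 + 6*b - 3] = -30*b^2 + 2*b + 6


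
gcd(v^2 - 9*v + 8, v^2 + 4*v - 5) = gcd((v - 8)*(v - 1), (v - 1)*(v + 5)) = v - 1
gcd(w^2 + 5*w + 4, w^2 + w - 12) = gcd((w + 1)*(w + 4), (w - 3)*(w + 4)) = w + 4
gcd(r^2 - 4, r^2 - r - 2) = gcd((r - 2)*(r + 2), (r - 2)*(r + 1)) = r - 2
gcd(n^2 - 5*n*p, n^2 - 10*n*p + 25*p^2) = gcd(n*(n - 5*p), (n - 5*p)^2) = -n + 5*p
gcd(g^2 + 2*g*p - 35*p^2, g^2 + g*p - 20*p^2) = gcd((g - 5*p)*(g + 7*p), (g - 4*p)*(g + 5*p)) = 1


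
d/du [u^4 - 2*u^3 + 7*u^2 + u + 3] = 4*u^3 - 6*u^2 + 14*u + 1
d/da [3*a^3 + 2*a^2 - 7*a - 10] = 9*a^2 + 4*a - 7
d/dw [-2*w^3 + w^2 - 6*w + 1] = -6*w^2 + 2*w - 6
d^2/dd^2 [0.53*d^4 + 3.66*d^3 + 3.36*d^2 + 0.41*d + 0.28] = 6.36*d^2 + 21.96*d + 6.72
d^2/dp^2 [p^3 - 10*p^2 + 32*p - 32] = 6*p - 20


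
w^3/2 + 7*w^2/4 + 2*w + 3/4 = (w/2 + 1/2)*(w + 1)*(w + 3/2)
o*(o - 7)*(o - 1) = o^3 - 8*o^2 + 7*o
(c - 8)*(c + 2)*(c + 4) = c^3 - 2*c^2 - 40*c - 64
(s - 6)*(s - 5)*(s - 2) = s^3 - 13*s^2 + 52*s - 60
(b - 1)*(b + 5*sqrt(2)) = b^2 - b + 5*sqrt(2)*b - 5*sqrt(2)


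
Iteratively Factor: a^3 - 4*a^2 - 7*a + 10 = (a - 5)*(a^2 + a - 2) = (a - 5)*(a - 1)*(a + 2)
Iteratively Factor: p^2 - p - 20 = (p + 4)*(p - 5)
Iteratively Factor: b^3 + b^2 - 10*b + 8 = (b + 4)*(b^2 - 3*b + 2) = (b - 2)*(b + 4)*(b - 1)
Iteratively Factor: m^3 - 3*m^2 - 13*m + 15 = (m - 1)*(m^2 - 2*m - 15) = (m - 5)*(m - 1)*(m + 3)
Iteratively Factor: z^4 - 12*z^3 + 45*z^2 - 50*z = (z - 5)*(z^3 - 7*z^2 + 10*z) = (z - 5)*(z - 2)*(z^2 - 5*z) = (z - 5)^2*(z - 2)*(z)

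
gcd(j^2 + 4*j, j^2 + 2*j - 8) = j + 4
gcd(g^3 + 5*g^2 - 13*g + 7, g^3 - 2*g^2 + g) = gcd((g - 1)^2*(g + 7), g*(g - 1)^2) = g^2 - 2*g + 1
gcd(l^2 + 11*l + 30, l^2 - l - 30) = l + 5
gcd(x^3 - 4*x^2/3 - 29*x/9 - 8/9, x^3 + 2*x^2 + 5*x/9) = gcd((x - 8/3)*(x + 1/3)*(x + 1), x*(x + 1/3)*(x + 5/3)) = x + 1/3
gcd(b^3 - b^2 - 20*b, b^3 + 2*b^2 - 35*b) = b^2 - 5*b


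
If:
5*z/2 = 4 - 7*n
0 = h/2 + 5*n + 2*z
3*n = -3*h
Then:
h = -32/11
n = 32/11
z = -72/11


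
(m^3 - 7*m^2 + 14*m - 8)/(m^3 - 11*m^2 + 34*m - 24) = (m - 2)/(m - 6)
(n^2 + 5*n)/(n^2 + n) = (n + 5)/(n + 1)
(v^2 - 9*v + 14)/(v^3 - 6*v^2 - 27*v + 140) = (v - 2)/(v^2 + v - 20)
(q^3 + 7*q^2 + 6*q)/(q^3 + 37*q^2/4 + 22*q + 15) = 4*q*(q + 1)/(4*q^2 + 13*q + 10)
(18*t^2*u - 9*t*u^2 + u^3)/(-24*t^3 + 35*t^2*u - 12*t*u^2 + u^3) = u*(-6*t + u)/(8*t^2 - 9*t*u + u^2)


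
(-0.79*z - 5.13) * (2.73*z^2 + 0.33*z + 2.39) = -2.1567*z^3 - 14.2656*z^2 - 3.581*z - 12.2607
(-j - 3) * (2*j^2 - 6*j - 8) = -2*j^3 + 26*j + 24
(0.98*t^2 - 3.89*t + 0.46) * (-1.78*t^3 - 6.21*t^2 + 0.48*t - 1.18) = -1.7444*t^5 + 0.8384*t^4 + 23.8085*t^3 - 5.8802*t^2 + 4.811*t - 0.5428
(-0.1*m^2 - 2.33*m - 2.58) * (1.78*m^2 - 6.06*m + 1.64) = -0.178*m^4 - 3.5414*m^3 + 9.3634*m^2 + 11.8136*m - 4.2312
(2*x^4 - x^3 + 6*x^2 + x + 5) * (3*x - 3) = 6*x^5 - 9*x^4 + 21*x^3 - 15*x^2 + 12*x - 15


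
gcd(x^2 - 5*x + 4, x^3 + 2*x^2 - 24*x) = x - 4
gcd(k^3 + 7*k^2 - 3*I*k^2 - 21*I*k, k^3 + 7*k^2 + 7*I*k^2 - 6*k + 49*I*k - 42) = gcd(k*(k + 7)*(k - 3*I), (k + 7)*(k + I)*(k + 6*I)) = k + 7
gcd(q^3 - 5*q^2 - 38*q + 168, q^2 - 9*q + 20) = q - 4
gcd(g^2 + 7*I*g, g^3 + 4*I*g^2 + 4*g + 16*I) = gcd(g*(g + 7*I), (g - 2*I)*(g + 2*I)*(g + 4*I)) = 1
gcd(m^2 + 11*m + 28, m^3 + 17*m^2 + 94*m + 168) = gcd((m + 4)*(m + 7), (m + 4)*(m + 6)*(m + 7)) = m^2 + 11*m + 28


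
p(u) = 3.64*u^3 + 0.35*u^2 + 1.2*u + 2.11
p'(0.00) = 1.20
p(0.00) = 2.11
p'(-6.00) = 390.12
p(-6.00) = -778.73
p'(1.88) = 41.11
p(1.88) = 29.79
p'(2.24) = 57.56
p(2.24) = 47.47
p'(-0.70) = 6.06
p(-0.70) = 0.19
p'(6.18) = 422.59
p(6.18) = 882.04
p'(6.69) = 494.62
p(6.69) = 1115.69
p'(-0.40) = 2.67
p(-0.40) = 1.45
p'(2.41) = 66.31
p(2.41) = 57.99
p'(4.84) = 260.40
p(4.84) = 428.82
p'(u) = 10.92*u^2 + 0.7*u + 1.2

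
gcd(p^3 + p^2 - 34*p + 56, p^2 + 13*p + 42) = p + 7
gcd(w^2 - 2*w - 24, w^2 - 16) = w + 4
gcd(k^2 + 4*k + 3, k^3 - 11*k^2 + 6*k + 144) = k + 3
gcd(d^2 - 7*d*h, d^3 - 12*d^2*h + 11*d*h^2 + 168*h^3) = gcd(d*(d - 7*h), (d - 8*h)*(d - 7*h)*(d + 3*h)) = d - 7*h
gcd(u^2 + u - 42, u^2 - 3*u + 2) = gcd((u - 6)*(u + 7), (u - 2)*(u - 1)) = 1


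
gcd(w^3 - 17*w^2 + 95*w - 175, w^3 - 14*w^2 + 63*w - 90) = w - 5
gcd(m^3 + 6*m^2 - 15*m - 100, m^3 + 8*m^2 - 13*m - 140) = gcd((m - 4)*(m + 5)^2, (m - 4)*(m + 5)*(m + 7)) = m^2 + m - 20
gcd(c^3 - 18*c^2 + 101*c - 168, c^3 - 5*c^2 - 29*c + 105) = c^2 - 10*c + 21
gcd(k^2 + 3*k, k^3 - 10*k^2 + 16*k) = k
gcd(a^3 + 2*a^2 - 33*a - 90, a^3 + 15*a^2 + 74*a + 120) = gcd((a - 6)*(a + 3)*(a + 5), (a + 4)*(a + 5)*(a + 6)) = a + 5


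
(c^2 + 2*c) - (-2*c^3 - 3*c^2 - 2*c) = 2*c^3 + 4*c^2 + 4*c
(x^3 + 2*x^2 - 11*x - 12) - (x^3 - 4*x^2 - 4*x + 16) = 6*x^2 - 7*x - 28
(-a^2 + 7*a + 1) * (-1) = a^2 - 7*a - 1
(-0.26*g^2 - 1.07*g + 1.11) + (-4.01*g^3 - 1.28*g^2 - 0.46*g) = -4.01*g^3 - 1.54*g^2 - 1.53*g + 1.11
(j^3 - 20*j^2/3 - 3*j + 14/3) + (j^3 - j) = 2*j^3 - 20*j^2/3 - 4*j + 14/3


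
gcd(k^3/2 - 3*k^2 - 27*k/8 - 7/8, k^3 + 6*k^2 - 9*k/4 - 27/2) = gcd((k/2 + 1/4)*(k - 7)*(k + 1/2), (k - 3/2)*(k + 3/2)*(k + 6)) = 1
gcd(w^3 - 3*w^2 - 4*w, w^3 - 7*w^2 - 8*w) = w^2 + w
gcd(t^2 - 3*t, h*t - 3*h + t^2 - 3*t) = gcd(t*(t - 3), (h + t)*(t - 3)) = t - 3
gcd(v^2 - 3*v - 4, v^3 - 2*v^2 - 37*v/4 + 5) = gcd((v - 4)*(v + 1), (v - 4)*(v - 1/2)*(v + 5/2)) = v - 4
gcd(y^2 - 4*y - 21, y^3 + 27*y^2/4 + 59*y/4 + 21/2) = y + 3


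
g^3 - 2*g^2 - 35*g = g*(g - 7)*(g + 5)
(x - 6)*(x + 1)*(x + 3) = x^3 - 2*x^2 - 21*x - 18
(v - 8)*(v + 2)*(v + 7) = v^3 + v^2 - 58*v - 112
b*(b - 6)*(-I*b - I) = -I*b^3 + 5*I*b^2 + 6*I*b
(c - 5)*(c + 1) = c^2 - 4*c - 5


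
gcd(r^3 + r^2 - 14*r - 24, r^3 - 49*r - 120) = r + 3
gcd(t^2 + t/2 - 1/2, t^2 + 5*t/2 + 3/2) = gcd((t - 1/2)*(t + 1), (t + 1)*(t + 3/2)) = t + 1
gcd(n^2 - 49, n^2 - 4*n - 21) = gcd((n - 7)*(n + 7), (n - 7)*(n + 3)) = n - 7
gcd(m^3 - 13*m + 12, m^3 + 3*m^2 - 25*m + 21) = m^2 - 4*m + 3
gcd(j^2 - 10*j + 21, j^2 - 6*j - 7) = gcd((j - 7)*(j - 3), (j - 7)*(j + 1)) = j - 7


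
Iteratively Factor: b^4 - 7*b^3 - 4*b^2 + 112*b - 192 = (b - 4)*(b^3 - 3*b^2 - 16*b + 48) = (b - 4)*(b + 4)*(b^2 - 7*b + 12) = (b - 4)*(b - 3)*(b + 4)*(b - 4)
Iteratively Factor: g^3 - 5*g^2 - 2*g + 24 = (g + 2)*(g^2 - 7*g + 12) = (g - 3)*(g + 2)*(g - 4)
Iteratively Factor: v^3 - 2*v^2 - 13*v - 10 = (v - 5)*(v^2 + 3*v + 2) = (v - 5)*(v + 2)*(v + 1)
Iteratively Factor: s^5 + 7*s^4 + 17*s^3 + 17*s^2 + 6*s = (s + 2)*(s^4 + 5*s^3 + 7*s^2 + 3*s) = s*(s + 2)*(s^3 + 5*s^2 + 7*s + 3) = s*(s + 1)*(s + 2)*(s^2 + 4*s + 3) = s*(s + 1)*(s + 2)*(s + 3)*(s + 1)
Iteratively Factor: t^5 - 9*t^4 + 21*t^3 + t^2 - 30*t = (t - 2)*(t^4 - 7*t^3 + 7*t^2 + 15*t) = (t - 2)*(t + 1)*(t^3 - 8*t^2 + 15*t) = (t - 5)*(t - 2)*(t + 1)*(t^2 - 3*t) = t*(t - 5)*(t - 2)*(t + 1)*(t - 3)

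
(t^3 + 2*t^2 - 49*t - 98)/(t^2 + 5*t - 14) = (t^2 - 5*t - 14)/(t - 2)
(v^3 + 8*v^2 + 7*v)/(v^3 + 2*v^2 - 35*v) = (v + 1)/(v - 5)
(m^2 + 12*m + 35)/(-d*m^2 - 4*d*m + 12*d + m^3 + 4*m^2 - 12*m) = (-m^2 - 12*m - 35)/(d*m^2 + 4*d*m - 12*d - m^3 - 4*m^2 + 12*m)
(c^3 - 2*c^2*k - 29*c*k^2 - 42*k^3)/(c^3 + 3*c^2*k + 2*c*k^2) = (c^2 - 4*c*k - 21*k^2)/(c*(c + k))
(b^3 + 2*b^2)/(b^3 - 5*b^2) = (b + 2)/(b - 5)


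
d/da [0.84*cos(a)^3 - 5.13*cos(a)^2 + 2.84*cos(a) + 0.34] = (-2.52*cos(a)^2 + 10.26*cos(a) - 2.84)*sin(a)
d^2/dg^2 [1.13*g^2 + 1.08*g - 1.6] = 2.26000000000000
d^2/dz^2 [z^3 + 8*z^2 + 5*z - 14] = 6*z + 16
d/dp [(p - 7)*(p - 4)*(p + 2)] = 3*p^2 - 18*p + 6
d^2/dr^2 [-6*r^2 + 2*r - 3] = -12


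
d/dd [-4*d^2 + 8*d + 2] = 8 - 8*d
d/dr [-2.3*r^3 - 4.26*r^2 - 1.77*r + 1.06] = -6.9*r^2 - 8.52*r - 1.77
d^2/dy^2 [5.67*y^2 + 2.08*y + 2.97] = 11.3400000000000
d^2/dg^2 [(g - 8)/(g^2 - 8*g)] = 2/g^3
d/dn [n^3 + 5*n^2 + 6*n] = 3*n^2 + 10*n + 6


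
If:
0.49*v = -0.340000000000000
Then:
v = -0.69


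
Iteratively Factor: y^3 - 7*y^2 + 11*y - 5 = (y - 1)*(y^2 - 6*y + 5) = (y - 1)^2*(y - 5)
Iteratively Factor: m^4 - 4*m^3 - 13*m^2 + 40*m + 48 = (m - 4)*(m^3 - 13*m - 12) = (m - 4)*(m + 1)*(m^2 - m - 12) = (m - 4)^2*(m + 1)*(m + 3)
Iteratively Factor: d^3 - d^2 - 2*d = (d + 1)*(d^2 - 2*d) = d*(d + 1)*(d - 2)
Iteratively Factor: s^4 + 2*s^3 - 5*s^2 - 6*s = (s - 2)*(s^3 + 4*s^2 + 3*s) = (s - 2)*(s + 3)*(s^2 + s) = (s - 2)*(s + 1)*(s + 3)*(s)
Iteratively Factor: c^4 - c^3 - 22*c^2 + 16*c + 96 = (c - 4)*(c^3 + 3*c^2 - 10*c - 24) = (c - 4)*(c + 4)*(c^2 - c - 6) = (c - 4)*(c - 3)*(c + 4)*(c + 2)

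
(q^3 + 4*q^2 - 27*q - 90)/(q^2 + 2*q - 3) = (q^2 + q - 30)/(q - 1)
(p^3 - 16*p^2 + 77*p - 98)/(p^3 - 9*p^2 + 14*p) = (p - 7)/p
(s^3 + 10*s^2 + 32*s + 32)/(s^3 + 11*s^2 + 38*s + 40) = (s + 4)/(s + 5)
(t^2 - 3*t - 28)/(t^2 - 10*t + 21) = (t + 4)/(t - 3)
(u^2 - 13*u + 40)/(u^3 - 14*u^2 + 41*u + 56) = (u - 5)/(u^2 - 6*u - 7)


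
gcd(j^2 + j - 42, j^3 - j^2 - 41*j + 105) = j + 7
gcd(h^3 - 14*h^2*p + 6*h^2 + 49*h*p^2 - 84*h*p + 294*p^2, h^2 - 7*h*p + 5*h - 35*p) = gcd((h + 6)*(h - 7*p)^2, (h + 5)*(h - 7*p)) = -h + 7*p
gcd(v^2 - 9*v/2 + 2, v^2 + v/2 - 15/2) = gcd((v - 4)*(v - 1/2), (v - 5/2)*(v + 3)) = 1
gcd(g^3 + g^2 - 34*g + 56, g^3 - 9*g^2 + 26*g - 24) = g^2 - 6*g + 8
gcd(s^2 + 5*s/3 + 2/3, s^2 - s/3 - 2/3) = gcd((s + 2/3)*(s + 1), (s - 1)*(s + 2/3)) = s + 2/3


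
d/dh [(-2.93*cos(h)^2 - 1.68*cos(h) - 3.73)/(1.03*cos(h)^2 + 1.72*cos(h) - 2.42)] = (3.3092*cos(h)^2 - 21.865*cos(h) - 10.4812)*sin(h)/(1.0609*cos(h)^4 + 3.5432*cos(h)^3 - 2.0268*cos(h)^2 - 8.3248*cos(h) + 5.8564)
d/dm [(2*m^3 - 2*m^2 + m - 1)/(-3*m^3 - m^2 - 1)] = (-8*m^4 + 6*m^3 - 14*m^2 + 2*m - 1)/(9*m^6 + 6*m^5 + m^4 + 6*m^3 + 2*m^2 + 1)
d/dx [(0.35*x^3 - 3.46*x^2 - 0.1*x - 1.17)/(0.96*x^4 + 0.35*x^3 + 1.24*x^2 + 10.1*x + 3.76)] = (-0.336*x^6 + 6.6432*x^5 + 1.933*x^4 + 11.6328*x^3 - 29.6455*x^2 - 23.1176*x + 11.441)/(0.9216*x^8 + 0.672*x^7 + 2.5033*x^6 + 20.26*x^5 + 15.8268*x^4 + 27.68*x^3 + 111.3348*x^2 + 75.952*x + 14.1376)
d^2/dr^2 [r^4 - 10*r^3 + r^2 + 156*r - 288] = 12*r^2 - 60*r + 2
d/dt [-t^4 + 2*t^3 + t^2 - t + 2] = -4*t^3 + 6*t^2 + 2*t - 1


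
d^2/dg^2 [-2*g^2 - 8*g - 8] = -4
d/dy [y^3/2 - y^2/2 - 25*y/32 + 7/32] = 3*y^2/2 - y - 25/32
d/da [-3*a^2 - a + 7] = -6*a - 1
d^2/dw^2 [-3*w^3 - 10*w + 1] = -18*w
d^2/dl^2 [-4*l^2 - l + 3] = -8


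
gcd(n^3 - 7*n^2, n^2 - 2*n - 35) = n - 7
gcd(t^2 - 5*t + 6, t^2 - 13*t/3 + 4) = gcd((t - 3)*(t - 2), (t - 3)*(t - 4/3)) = t - 3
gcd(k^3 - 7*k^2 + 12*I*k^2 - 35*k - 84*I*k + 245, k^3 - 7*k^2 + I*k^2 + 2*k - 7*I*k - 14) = k - 7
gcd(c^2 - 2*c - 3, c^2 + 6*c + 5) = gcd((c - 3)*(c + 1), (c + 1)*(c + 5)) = c + 1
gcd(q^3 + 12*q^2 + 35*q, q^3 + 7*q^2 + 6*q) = q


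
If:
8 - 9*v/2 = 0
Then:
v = 16/9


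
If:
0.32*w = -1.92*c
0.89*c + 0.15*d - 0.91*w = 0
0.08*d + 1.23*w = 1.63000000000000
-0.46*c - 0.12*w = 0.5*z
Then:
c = -0.15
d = 6.41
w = 0.91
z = -0.08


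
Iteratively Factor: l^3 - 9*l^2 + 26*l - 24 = (l - 4)*(l^2 - 5*l + 6) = (l - 4)*(l - 3)*(l - 2)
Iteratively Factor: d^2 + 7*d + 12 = (d + 4)*(d + 3)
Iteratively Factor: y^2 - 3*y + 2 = (y - 1)*(y - 2)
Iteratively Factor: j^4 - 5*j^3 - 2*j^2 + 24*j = (j - 3)*(j^3 - 2*j^2 - 8*j) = (j - 3)*(j + 2)*(j^2 - 4*j) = j*(j - 3)*(j + 2)*(j - 4)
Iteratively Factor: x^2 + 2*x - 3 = (x - 1)*(x + 3)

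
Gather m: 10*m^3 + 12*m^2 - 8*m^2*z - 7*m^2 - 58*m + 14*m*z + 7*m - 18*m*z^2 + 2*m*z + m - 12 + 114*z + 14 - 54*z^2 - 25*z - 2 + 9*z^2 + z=10*m^3 + m^2*(5 - 8*z) + m*(-18*z^2 + 16*z - 50) - 45*z^2 + 90*z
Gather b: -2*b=-2*b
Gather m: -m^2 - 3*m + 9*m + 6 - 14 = -m^2 + 6*m - 8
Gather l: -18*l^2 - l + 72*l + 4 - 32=-18*l^2 + 71*l - 28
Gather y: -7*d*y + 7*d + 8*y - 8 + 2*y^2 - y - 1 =7*d + 2*y^2 + y*(7 - 7*d) - 9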